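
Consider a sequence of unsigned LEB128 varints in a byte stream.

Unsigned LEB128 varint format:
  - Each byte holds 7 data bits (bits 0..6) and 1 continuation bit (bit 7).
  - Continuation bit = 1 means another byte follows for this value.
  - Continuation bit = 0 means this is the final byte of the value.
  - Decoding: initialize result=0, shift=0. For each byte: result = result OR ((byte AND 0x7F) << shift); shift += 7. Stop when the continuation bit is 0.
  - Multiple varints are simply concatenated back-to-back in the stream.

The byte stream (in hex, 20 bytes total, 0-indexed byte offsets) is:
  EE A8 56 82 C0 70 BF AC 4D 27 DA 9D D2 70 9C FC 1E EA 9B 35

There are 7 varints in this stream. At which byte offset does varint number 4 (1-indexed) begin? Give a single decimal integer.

  byte[0]=0xEE cont=1 payload=0x6E=110: acc |= 110<<0 -> acc=110 shift=7
  byte[1]=0xA8 cont=1 payload=0x28=40: acc |= 40<<7 -> acc=5230 shift=14
  byte[2]=0x56 cont=0 payload=0x56=86: acc |= 86<<14 -> acc=1414254 shift=21 [end]
Varint 1: bytes[0:3] = EE A8 56 -> value 1414254 (3 byte(s))
  byte[3]=0x82 cont=1 payload=0x02=2: acc |= 2<<0 -> acc=2 shift=7
  byte[4]=0xC0 cont=1 payload=0x40=64: acc |= 64<<7 -> acc=8194 shift=14
  byte[5]=0x70 cont=0 payload=0x70=112: acc |= 112<<14 -> acc=1843202 shift=21 [end]
Varint 2: bytes[3:6] = 82 C0 70 -> value 1843202 (3 byte(s))
  byte[6]=0xBF cont=1 payload=0x3F=63: acc |= 63<<0 -> acc=63 shift=7
  byte[7]=0xAC cont=1 payload=0x2C=44: acc |= 44<<7 -> acc=5695 shift=14
  byte[8]=0x4D cont=0 payload=0x4D=77: acc |= 77<<14 -> acc=1267263 shift=21 [end]
Varint 3: bytes[6:9] = BF AC 4D -> value 1267263 (3 byte(s))
  byte[9]=0x27 cont=0 payload=0x27=39: acc |= 39<<0 -> acc=39 shift=7 [end]
Varint 4: bytes[9:10] = 27 -> value 39 (1 byte(s))
  byte[10]=0xDA cont=1 payload=0x5A=90: acc |= 90<<0 -> acc=90 shift=7
  byte[11]=0x9D cont=1 payload=0x1D=29: acc |= 29<<7 -> acc=3802 shift=14
  byte[12]=0xD2 cont=1 payload=0x52=82: acc |= 82<<14 -> acc=1347290 shift=21
  byte[13]=0x70 cont=0 payload=0x70=112: acc |= 112<<21 -> acc=236228314 shift=28 [end]
Varint 5: bytes[10:14] = DA 9D D2 70 -> value 236228314 (4 byte(s))
  byte[14]=0x9C cont=1 payload=0x1C=28: acc |= 28<<0 -> acc=28 shift=7
  byte[15]=0xFC cont=1 payload=0x7C=124: acc |= 124<<7 -> acc=15900 shift=14
  byte[16]=0x1E cont=0 payload=0x1E=30: acc |= 30<<14 -> acc=507420 shift=21 [end]
Varint 6: bytes[14:17] = 9C FC 1E -> value 507420 (3 byte(s))
  byte[17]=0xEA cont=1 payload=0x6A=106: acc |= 106<<0 -> acc=106 shift=7
  byte[18]=0x9B cont=1 payload=0x1B=27: acc |= 27<<7 -> acc=3562 shift=14
  byte[19]=0x35 cont=0 payload=0x35=53: acc |= 53<<14 -> acc=871914 shift=21 [end]
Varint 7: bytes[17:20] = EA 9B 35 -> value 871914 (3 byte(s))

Answer: 9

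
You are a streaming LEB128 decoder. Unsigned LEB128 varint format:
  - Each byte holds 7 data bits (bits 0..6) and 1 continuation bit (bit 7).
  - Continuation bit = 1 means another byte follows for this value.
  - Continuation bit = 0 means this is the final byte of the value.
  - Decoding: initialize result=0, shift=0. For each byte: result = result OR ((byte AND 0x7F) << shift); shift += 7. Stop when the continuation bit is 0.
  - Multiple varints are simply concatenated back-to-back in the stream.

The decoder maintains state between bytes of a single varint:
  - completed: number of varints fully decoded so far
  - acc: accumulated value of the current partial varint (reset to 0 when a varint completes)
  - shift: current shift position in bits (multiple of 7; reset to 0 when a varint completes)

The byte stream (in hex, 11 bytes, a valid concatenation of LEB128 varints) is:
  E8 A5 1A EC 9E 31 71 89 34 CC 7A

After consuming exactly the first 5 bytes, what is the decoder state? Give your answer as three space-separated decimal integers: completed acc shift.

Answer: 1 3948 14

Derivation:
byte[0]=0xE8 cont=1 payload=0x68: acc |= 104<<0 -> completed=0 acc=104 shift=7
byte[1]=0xA5 cont=1 payload=0x25: acc |= 37<<7 -> completed=0 acc=4840 shift=14
byte[2]=0x1A cont=0 payload=0x1A: varint #1 complete (value=430824); reset -> completed=1 acc=0 shift=0
byte[3]=0xEC cont=1 payload=0x6C: acc |= 108<<0 -> completed=1 acc=108 shift=7
byte[4]=0x9E cont=1 payload=0x1E: acc |= 30<<7 -> completed=1 acc=3948 shift=14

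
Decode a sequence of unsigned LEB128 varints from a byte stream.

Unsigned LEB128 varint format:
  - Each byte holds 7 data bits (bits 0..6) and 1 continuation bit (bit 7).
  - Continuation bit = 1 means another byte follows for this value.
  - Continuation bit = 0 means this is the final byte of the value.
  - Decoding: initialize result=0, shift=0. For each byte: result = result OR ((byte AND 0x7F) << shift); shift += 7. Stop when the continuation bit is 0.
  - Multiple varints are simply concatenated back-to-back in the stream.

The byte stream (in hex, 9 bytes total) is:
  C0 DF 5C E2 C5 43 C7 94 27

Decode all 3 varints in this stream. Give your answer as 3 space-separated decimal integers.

Answer: 1519552 1106658 641607

Derivation:
  byte[0]=0xC0 cont=1 payload=0x40=64: acc |= 64<<0 -> acc=64 shift=7
  byte[1]=0xDF cont=1 payload=0x5F=95: acc |= 95<<7 -> acc=12224 shift=14
  byte[2]=0x5C cont=0 payload=0x5C=92: acc |= 92<<14 -> acc=1519552 shift=21 [end]
Varint 1: bytes[0:3] = C0 DF 5C -> value 1519552 (3 byte(s))
  byte[3]=0xE2 cont=1 payload=0x62=98: acc |= 98<<0 -> acc=98 shift=7
  byte[4]=0xC5 cont=1 payload=0x45=69: acc |= 69<<7 -> acc=8930 shift=14
  byte[5]=0x43 cont=0 payload=0x43=67: acc |= 67<<14 -> acc=1106658 shift=21 [end]
Varint 2: bytes[3:6] = E2 C5 43 -> value 1106658 (3 byte(s))
  byte[6]=0xC7 cont=1 payload=0x47=71: acc |= 71<<0 -> acc=71 shift=7
  byte[7]=0x94 cont=1 payload=0x14=20: acc |= 20<<7 -> acc=2631 shift=14
  byte[8]=0x27 cont=0 payload=0x27=39: acc |= 39<<14 -> acc=641607 shift=21 [end]
Varint 3: bytes[6:9] = C7 94 27 -> value 641607 (3 byte(s))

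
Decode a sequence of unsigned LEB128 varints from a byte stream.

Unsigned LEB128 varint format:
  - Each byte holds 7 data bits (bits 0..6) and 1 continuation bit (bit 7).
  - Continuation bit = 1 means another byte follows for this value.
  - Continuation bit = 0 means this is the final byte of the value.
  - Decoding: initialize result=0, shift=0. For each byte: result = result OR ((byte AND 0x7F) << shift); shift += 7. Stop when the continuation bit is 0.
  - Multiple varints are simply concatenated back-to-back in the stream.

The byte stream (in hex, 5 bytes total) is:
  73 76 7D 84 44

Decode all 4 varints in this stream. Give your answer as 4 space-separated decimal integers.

  byte[0]=0x73 cont=0 payload=0x73=115: acc |= 115<<0 -> acc=115 shift=7 [end]
Varint 1: bytes[0:1] = 73 -> value 115 (1 byte(s))
  byte[1]=0x76 cont=0 payload=0x76=118: acc |= 118<<0 -> acc=118 shift=7 [end]
Varint 2: bytes[1:2] = 76 -> value 118 (1 byte(s))
  byte[2]=0x7D cont=0 payload=0x7D=125: acc |= 125<<0 -> acc=125 shift=7 [end]
Varint 3: bytes[2:3] = 7D -> value 125 (1 byte(s))
  byte[3]=0x84 cont=1 payload=0x04=4: acc |= 4<<0 -> acc=4 shift=7
  byte[4]=0x44 cont=0 payload=0x44=68: acc |= 68<<7 -> acc=8708 shift=14 [end]
Varint 4: bytes[3:5] = 84 44 -> value 8708 (2 byte(s))

Answer: 115 118 125 8708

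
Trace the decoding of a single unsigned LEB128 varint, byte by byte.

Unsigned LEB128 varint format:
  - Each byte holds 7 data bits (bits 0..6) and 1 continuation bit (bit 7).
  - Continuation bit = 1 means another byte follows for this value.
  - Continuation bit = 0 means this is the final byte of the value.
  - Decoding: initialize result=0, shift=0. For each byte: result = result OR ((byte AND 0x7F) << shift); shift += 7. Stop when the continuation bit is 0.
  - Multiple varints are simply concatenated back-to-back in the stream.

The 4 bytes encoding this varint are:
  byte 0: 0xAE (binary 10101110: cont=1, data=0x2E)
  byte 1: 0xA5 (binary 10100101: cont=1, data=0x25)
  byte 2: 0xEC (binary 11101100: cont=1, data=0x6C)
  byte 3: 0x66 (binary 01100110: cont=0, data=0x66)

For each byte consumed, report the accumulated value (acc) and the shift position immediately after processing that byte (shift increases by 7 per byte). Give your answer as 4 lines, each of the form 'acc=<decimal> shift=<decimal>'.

Answer: acc=46 shift=7
acc=4782 shift=14
acc=1774254 shift=21
acc=215683758 shift=28

Derivation:
byte 0=0xAE: payload=0x2E=46, contrib = 46<<0 = 46; acc -> 46, shift -> 7
byte 1=0xA5: payload=0x25=37, contrib = 37<<7 = 4736; acc -> 4782, shift -> 14
byte 2=0xEC: payload=0x6C=108, contrib = 108<<14 = 1769472; acc -> 1774254, shift -> 21
byte 3=0x66: payload=0x66=102, contrib = 102<<21 = 213909504; acc -> 215683758, shift -> 28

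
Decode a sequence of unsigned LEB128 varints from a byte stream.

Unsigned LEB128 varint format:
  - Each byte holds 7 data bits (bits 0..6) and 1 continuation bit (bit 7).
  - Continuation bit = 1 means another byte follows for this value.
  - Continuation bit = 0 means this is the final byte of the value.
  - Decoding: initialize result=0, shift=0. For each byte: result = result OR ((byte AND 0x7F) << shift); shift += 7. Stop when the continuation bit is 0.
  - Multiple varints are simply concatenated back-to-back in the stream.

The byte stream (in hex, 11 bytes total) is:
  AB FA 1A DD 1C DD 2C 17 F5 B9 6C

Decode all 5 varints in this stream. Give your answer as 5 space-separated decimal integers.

  byte[0]=0xAB cont=1 payload=0x2B=43: acc |= 43<<0 -> acc=43 shift=7
  byte[1]=0xFA cont=1 payload=0x7A=122: acc |= 122<<7 -> acc=15659 shift=14
  byte[2]=0x1A cont=0 payload=0x1A=26: acc |= 26<<14 -> acc=441643 shift=21 [end]
Varint 1: bytes[0:3] = AB FA 1A -> value 441643 (3 byte(s))
  byte[3]=0xDD cont=1 payload=0x5D=93: acc |= 93<<0 -> acc=93 shift=7
  byte[4]=0x1C cont=0 payload=0x1C=28: acc |= 28<<7 -> acc=3677 shift=14 [end]
Varint 2: bytes[3:5] = DD 1C -> value 3677 (2 byte(s))
  byte[5]=0xDD cont=1 payload=0x5D=93: acc |= 93<<0 -> acc=93 shift=7
  byte[6]=0x2C cont=0 payload=0x2C=44: acc |= 44<<7 -> acc=5725 shift=14 [end]
Varint 3: bytes[5:7] = DD 2C -> value 5725 (2 byte(s))
  byte[7]=0x17 cont=0 payload=0x17=23: acc |= 23<<0 -> acc=23 shift=7 [end]
Varint 4: bytes[7:8] = 17 -> value 23 (1 byte(s))
  byte[8]=0xF5 cont=1 payload=0x75=117: acc |= 117<<0 -> acc=117 shift=7
  byte[9]=0xB9 cont=1 payload=0x39=57: acc |= 57<<7 -> acc=7413 shift=14
  byte[10]=0x6C cont=0 payload=0x6C=108: acc |= 108<<14 -> acc=1776885 shift=21 [end]
Varint 5: bytes[8:11] = F5 B9 6C -> value 1776885 (3 byte(s))

Answer: 441643 3677 5725 23 1776885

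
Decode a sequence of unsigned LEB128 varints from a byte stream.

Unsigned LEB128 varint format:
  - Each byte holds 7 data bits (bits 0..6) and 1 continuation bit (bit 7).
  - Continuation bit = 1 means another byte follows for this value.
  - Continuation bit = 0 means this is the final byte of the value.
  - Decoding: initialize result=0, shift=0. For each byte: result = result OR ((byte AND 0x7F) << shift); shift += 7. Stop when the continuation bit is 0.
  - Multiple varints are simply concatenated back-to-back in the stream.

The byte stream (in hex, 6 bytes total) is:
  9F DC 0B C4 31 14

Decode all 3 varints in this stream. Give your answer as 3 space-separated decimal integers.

Answer: 192031 6340 20

Derivation:
  byte[0]=0x9F cont=1 payload=0x1F=31: acc |= 31<<0 -> acc=31 shift=7
  byte[1]=0xDC cont=1 payload=0x5C=92: acc |= 92<<7 -> acc=11807 shift=14
  byte[2]=0x0B cont=0 payload=0x0B=11: acc |= 11<<14 -> acc=192031 shift=21 [end]
Varint 1: bytes[0:3] = 9F DC 0B -> value 192031 (3 byte(s))
  byte[3]=0xC4 cont=1 payload=0x44=68: acc |= 68<<0 -> acc=68 shift=7
  byte[4]=0x31 cont=0 payload=0x31=49: acc |= 49<<7 -> acc=6340 shift=14 [end]
Varint 2: bytes[3:5] = C4 31 -> value 6340 (2 byte(s))
  byte[5]=0x14 cont=0 payload=0x14=20: acc |= 20<<0 -> acc=20 shift=7 [end]
Varint 3: bytes[5:6] = 14 -> value 20 (1 byte(s))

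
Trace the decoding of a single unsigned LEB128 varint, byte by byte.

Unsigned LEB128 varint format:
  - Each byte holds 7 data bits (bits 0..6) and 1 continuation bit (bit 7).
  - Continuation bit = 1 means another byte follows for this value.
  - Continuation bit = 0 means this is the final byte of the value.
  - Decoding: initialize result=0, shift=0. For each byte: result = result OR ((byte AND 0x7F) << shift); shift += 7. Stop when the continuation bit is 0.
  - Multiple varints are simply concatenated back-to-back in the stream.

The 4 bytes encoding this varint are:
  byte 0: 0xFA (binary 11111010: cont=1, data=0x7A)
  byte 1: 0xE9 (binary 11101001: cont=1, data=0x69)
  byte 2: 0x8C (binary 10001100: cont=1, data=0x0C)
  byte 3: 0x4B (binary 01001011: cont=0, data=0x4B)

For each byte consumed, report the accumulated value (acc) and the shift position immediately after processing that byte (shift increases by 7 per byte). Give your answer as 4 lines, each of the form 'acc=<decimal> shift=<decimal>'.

Answer: acc=122 shift=7
acc=13562 shift=14
acc=210170 shift=21
acc=157496570 shift=28

Derivation:
byte 0=0xFA: payload=0x7A=122, contrib = 122<<0 = 122; acc -> 122, shift -> 7
byte 1=0xE9: payload=0x69=105, contrib = 105<<7 = 13440; acc -> 13562, shift -> 14
byte 2=0x8C: payload=0x0C=12, contrib = 12<<14 = 196608; acc -> 210170, shift -> 21
byte 3=0x4B: payload=0x4B=75, contrib = 75<<21 = 157286400; acc -> 157496570, shift -> 28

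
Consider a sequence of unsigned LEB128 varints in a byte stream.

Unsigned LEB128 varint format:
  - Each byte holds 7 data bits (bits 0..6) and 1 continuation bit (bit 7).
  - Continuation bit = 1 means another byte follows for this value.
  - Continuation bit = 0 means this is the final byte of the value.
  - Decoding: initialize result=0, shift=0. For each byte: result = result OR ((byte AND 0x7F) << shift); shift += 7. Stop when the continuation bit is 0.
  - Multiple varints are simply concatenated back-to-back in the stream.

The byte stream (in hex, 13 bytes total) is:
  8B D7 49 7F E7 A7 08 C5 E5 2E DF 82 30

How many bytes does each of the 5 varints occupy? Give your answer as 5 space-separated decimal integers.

Answer: 3 1 3 3 3

Derivation:
  byte[0]=0x8B cont=1 payload=0x0B=11: acc |= 11<<0 -> acc=11 shift=7
  byte[1]=0xD7 cont=1 payload=0x57=87: acc |= 87<<7 -> acc=11147 shift=14
  byte[2]=0x49 cont=0 payload=0x49=73: acc |= 73<<14 -> acc=1207179 shift=21 [end]
Varint 1: bytes[0:3] = 8B D7 49 -> value 1207179 (3 byte(s))
  byte[3]=0x7F cont=0 payload=0x7F=127: acc |= 127<<0 -> acc=127 shift=7 [end]
Varint 2: bytes[3:4] = 7F -> value 127 (1 byte(s))
  byte[4]=0xE7 cont=1 payload=0x67=103: acc |= 103<<0 -> acc=103 shift=7
  byte[5]=0xA7 cont=1 payload=0x27=39: acc |= 39<<7 -> acc=5095 shift=14
  byte[6]=0x08 cont=0 payload=0x08=8: acc |= 8<<14 -> acc=136167 shift=21 [end]
Varint 3: bytes[4:7] = E7 A7 08 -> value 136167 (3 byte(s))
  byte[7]=0xC5 cont=1 payload=0x45=69: acc |= 69<<0 -> acc=69 shift=7
  byte[8]=0xE5 cont=1 payload=0x65=101: acc |= 101<<7 -> acc=12997 shift=14
  byte[9]=0x2E cont=0 payload=0x2E=46: acc |= 46<<14 -> acc=766661 shift=21 [end]
Varint 4: bytes[7:10] = C5 E5 2E -> value 766661 (3 byte(s))
  byte[10]=0xDF cont=1 payload=0x5F=95: acc |= 95<<0 -> acc=95 shift=7
  byte[11]=0x82 cont=1 payload=0x02=2: acc |= 2<<7 -> acc=351 shift=14
  byte[12]=0x30 cont=0 payload=0x30=48: acc |= 48<<14 -> acc=786783 shift=21 [end]
Varint 5: bytes[10:13] = DF 82 30 -> value 786783 (3 byte(s))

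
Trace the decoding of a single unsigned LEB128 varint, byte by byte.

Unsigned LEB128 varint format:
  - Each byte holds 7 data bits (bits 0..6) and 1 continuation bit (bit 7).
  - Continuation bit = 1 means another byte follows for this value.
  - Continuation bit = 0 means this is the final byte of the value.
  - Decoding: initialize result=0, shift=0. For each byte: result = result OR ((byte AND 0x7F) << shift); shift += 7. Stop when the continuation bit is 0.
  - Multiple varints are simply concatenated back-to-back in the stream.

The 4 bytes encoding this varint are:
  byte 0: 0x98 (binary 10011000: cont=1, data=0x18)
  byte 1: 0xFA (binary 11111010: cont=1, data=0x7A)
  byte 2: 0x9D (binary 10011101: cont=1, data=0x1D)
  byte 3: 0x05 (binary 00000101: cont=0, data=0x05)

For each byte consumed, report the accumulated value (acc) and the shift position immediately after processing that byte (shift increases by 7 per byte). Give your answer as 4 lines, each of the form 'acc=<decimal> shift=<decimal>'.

byte 0=0x98: payload=0x18=24, contrib = 24<<0 = 24; acc -> 24, shift -> 7
byte 1=0xFA: payload=0x7A=122, contrib = 122<<7 = 15616; acc -> 15640, shift -> 14
byte 2=0x9D: payload=0x1D=29, contrib = 29<<14 = 475136; acc -> 490776, shift -> 21
byte 3=0x05: payload=0x05=5, contrib = 5<<21 = 10485760; acc -> 10976536, shift -> 28

Answer: acc=24 shift=7
acc=15640 shift=14
acc=490776 shift=21
acc=10976536 shift=28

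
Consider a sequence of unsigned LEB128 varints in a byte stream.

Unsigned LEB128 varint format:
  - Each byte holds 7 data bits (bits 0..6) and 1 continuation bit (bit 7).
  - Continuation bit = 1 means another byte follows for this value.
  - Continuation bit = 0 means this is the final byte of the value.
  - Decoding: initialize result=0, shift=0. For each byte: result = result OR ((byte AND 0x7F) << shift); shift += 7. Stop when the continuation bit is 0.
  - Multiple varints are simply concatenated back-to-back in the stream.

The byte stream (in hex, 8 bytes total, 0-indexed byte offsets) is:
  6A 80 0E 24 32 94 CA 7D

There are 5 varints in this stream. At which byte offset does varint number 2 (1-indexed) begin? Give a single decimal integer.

Answer: 1

Derivation:
  byte[0]=0x6A cont=0 payload=0x6A=106: acc |= 106<<0 -> acc=106 shift=7 [end]
Varint 1: bytes[0:1] = 6A -> value 106 (1 byte(s))
  byte[1]=0x80 cont=1 payload=0x00=0: acc |= 0<<0 -> acc=0 shift=7
  byte[2]=0x0E cont=0 payload=0x0E=14: acc |= 14<<7 -> acc=1792 shift=14 [end]
Varint 2: bytes[1:3] = 80 0E -> value 1792 (2 byte(s))
  byte[3]=0x24 cont=0 payload=0x24=36: acc |= 36<<0 -> acc=36 shift=7 [end]
Varint 3: bytes[3:4] = 24 -> value 36 (1 byte(s))
  byte[4]=0x32 cont=0 payload=0x32=50: acc |= 50<<0 -> acc=50 shift=7 [end]
Varint 4: bytes[4:5] = 32 -> value 50 (1 byte(s))
  byte[5]=0x94 cont=1 payload=0x14=20: acc |= 20<<0 -> acc=20 shift=7
  byte[6]=0xCA cont=1 payload=0x4A=74: acc |= 74<<7 -> acc=9492 shift=14
  byte[7]=0x7D cont=0 payload=0x7D=125: acc |= 125<<14 -> acc=2057492 shift=21 [end]
Varint 5: bytes[5:8] = 94 CA 7D -> value 2057492 (3 byte(s))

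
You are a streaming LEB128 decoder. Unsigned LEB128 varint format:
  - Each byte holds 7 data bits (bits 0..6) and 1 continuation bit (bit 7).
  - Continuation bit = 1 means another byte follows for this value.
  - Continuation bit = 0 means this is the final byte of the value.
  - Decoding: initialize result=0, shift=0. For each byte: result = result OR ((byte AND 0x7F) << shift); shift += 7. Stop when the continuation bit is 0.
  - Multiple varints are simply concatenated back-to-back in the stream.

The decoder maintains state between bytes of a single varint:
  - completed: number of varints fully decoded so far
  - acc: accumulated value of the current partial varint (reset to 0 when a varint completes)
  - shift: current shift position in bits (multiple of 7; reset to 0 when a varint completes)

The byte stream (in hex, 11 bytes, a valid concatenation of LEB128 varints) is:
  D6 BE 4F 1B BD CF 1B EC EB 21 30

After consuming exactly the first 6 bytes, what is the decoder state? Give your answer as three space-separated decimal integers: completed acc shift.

Answer: 2 10173 14

Derivation:
byte[0]=0xD6 cont=1 payload=0x56: acc |= 86<<0 -> completed=0 acc=86 shift=7
byte[1]=0xBE cont=1 payload=0x3E: acc |= 62<<7 -> completed=0 acc=8022 shift=14
byte[2]=0x4F cont=0 payload=0x4F: varint #1 complete (value=1302358); reset -> completed=1 acc=0 shift=0
byte[3]=0x1B cont=0 payload=0x1B: varint #2 complete (value=27); reset -> completed=2 acc=0 shift=0
byte[4]=0xBD cont=1 payload=0x3D: acc |= 61<<0 -> completed=2 acc=61 shift=7
byte[5]=0xCF cont=1 payload=0x4F: acc |= 79<<7 -> completed=2 acc=10173 shift=14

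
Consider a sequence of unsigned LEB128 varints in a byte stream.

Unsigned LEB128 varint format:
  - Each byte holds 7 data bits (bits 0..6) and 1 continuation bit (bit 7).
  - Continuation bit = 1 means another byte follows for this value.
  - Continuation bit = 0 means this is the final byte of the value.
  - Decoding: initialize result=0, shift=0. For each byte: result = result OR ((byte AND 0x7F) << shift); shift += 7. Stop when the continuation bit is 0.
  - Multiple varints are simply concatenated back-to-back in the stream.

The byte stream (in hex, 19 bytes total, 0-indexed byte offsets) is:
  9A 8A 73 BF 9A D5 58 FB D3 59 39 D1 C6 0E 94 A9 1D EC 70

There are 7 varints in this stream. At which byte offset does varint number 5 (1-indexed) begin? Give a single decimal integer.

  byte[0]=0x9A cont=1 payload=0x1A=26: acc |= 26<<0 -> acc=26 shift=7
  byte[1]=0x8A cont=1 payload=0x0A=10: acc |= 10<<7 -> acc=1306 shift=14
  byte[2]=0x73 cont=0 payload=0x73=115: acc |= 115<<14 -> acc=1885466 shift=21 [end]
Varint 1: bytes[0:3] = 9A 8A 73 -> value 1885466 (3 byte(s))
  byte[3]=0xBF cont=1 payload=0x3F=63: acc |= 63<<0 -> acc=63 shift=7
  byte[4]=0x9A cont=1 payload=0x1A=26: acc |= 26<<7 -> acc=3391 shift=14
  byte[5]=0xD5 cont=1 payload=0x55=85: acc |= 85<<14 -> acc=1396031 shift=21
  byte[6]=0x58 cont=0 payload=0x58=88: acc |= 88<<21 -> acc=185945407 shift=28 [end]
Varint 2: bytes[3:7] = BF 9A D5 58 -> value 185945407 (4 byte(s))
  byte[7]=0xFB cont=1 payload=0x7B=123: acc |= 123<<0 -> acc=123 shift=7
  byte[8]=0xD3 cont=1 payload=0x53=83: acc |= 83<<7 -> acc=10747 shift=14
  byte[9]=0x59 cont=0 payload=0x59=89: acc |= 89<<14 -> acc=1468923 shift=21 [end]
Varint 3: bytes[7:10] = FB D3 59 -> value 1468923 (3 byte(s))
  byte[10]=0x39 cont=0 payload=0x39=57: acc |= 57<<0 -> acc=57 shift=7 [end]
Varint 4: bytes[10:11] = 39 -> value 57 (1 byte(s))
  byte[11]=0xD1 cont=1 payload=0x51=81: acc |= 81<<0 -> acc=81 shift=7
  byte[12]=0xC6 cont=1 payload=0x46=70: acc |= 70<<7 -> acc=9041 shift=14
  byte[13]=0x0E cont=0 payload=0x0E=14: acc |= 14<<14 -> acc=238417 shift=21 [end]
Varint 5: bytes[11:14] = D1 C6 0E -> value 238417 (3 byte(s))
  byte[14]=0x94 cont=1 payload=0x14=20: acc |= 20<<0 -> acc=20 shift=7
  byte[15]=0xA9 cont=1 payload=0x29=41: acc |= 41<<7 -> acc=5268 shift=14
  byte[16]=0x1D cont=0 payload=0x1D=29: acc |= 29<<14 -> acc=480404 shift=21 [end]
Varint 6: bytes[14:17] = 94 A9 1D -> value 480404 (3 byte(s))
  byte[17]=0xEC cont=1 payload=0x6C=108: acc |= 108<<0 -> acc=108 shift=7
  byte[18]=0x70 cont=0 payload=0x70=112: acc |= 112<<7 -> acc=14444 shift=14 [end]
Varint 7: bytes[17:19] = EC 70 -> value 14444 (2 byte(s))

Answer: 11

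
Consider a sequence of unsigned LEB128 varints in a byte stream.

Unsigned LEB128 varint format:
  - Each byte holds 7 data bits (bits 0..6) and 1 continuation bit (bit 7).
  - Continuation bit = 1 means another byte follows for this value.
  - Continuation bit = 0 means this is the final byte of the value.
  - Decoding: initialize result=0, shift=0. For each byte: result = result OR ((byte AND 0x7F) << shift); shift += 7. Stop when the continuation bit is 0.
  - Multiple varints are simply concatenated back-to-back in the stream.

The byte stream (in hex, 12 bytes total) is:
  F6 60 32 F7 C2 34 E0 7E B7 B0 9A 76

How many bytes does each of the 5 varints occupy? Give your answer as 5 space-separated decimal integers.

Answer: 2 1 3 2 4

Derivation:
  byte[0]=0xF6 cont=1 payload=0x76=118: acc |= 118<<0 -> acc=118 shift=7
  byte[1]=0x60 cont=0 payload=0x60=96: acc |= 96<<7 -> acc=12406 shift=14 [end]
Varint 1: bytes[0:2] = F6 60 -> value 12406 (2 byte(s))
  byte[2]=0x32 cont=0 payload=0x32=50: acc |= 50<<0 -> acc=50 shift=7 [end]
Varint 2: bytes[2:3] = 32 -> value 50 (1 byte(s))
  byte[3]=0xF7 cont=1 payload=0x77=119: acc |= 119<<0 -> acc=119 shift=7
  byte[4]=0xC2 cont=1 payload=0x42=66: acc |= 66<<7 -> acc=8567 shift=14
  byte[5]=0x34 cont=0 payload=0x34=52: acc |= 52<<14 -> acc=860535 shift=21 [end]
Varint 3: bytes[3:6] = F7 C2 34 -> value 860535 (3 byte(s))
  byte[6]=0xE0 cont=1 payload=0x60=96: acc |= 96<<0 -> acc=96 shift=7
  byte[7]=0x7E cont=0 payload=0x7E=126: acc |= 126<<7 -> acc=16224 shift=14 [end]
Varint 4: bytes[6:8] = E0 7E -> value 16224 (2 byte(s))
  byte[8]=0xB7 cont=1 payload=0x37=55: acc |= 55<<0 -> acc=55 shift=7
  byte[9]=0xB0 cont=1 payload=0x30=48: acc |= 48<<7 -> acc=6199 shift=14
  byte[10]=0x9A cont=1 payload=0x1A=26: acc |= 26<<14 -> acc=432183 shift=21
  byte[11]=0x76 cont=0 payload=0x76=118: acc |= 118<<21 -> acc=247896119 shift=28 [end]
Varint 5: bytes[8:12] = B7 B0 9A 76 -> value 247896119 (4 byte(s))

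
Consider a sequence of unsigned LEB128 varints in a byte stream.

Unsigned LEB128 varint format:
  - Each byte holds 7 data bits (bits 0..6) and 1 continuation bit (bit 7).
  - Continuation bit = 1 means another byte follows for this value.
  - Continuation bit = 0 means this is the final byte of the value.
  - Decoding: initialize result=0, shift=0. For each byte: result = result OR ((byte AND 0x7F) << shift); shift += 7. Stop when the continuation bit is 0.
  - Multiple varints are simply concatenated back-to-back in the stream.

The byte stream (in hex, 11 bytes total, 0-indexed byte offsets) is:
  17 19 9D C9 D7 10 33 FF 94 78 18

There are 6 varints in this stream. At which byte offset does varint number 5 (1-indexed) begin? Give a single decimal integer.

Answer: 7

Derivation:
  byte[0]=0x17 cont=0 payload=0x17=23: acc |= 23<<0 -> acc=23 shift=7 [end]
Varint 1: bytes[0:1] = 17 -> value 23 (1 byte(s))
  byte[1]=0x19 cont=0 payload=0x19=25: acc |= 25<<0 -> acc=25 shift=7 [end]
Varint 2: bytes[1:2] = 19 -> value 25 (1 byte(s))
  byte[2]=0x9D cont=1 payload=0x1D=29: acc |= 29<<0 -> acc=29 shift=7
  byte[3]=0xC9 cont=1 payload=0x49=73: acc |= 73<<7 -> acc=9373 shift=14
  byte[4]=0xD7 cont=1 payload=0x57=87: acc |= 87<<14 -> acc=1434781 shift=21
  byte[5]=0x10 cont=0 payload=0x10=16: acc |= 16<<21 -> acc=34989213 shift=28 [end]
Varint 3: bytes[2:6] = 9D C9 D7 10 -> value 34989213 (4 byte(s))
  byte[6]=0x33 cont=0 payload=0x33=51: acc |= 51<<0 -> acc=51 shift=7 [end]
Varint 4: bytes[6:7] = 33 -> value 51 (1 byte(s))
  byte[7]=0xFF cont=1 payload=0x7F=127: acc |= 127<<0 -> acc=127 shift=7
  byte[8]=0x94 cont=1 payload=0x14=20: acc |= 20<<7 -> acc=2687 shift=14
  byte[9]=0x78 cont=0 payload=0x78=120: acc |= 120<<14 -> acc=1968767 shift=21 [end]
Varint 5: bytes[7:10] = FF 94 78 -> value 1968767 (3 byte(s))
  byte[10]=0x18 cont=0 payload=0x18=24: acc |= 24<<0 -> acc=24 shift=7 [end]
Varint 6: bytes[10:11] = 18 -> value 24 (1 byte(s))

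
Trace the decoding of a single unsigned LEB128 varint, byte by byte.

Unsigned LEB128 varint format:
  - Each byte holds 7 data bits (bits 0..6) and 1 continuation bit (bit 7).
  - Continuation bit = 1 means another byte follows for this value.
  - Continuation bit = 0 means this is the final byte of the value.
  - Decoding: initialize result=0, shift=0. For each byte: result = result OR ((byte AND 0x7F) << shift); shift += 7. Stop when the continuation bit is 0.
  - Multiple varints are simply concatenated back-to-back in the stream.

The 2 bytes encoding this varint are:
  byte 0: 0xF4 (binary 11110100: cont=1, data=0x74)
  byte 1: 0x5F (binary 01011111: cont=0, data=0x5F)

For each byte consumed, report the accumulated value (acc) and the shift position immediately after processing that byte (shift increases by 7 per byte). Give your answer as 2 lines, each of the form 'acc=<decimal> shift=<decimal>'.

byte 0=0xF4: payload=0x74=116, contrib = 116<<0 = 116; acc -> 116, shift -> 7
byte 1=0x5F: payload=0x5F=95, contrib = 95<<7 = 12160; acc -> 12276, shift -> 14

Answer: acc=116 shift=7
acc=12276 shift=14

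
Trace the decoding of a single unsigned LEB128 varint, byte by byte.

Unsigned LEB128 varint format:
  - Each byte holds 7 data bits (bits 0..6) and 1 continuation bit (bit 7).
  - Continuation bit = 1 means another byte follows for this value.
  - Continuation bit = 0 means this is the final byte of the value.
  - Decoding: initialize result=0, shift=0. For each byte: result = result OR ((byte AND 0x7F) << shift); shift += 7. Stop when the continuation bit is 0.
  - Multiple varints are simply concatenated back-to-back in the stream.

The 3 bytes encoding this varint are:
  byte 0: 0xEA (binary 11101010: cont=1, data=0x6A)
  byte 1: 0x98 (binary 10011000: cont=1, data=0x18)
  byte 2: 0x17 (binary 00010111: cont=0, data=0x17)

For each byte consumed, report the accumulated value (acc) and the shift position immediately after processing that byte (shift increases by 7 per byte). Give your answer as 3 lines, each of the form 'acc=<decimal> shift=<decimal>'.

byte 0=0xEA: payload=0x6A=106, contrib = 106<<0 = 106; acc -> 106, shift -> 7
byte 1=0x98: payload=0x18=24, contrib = 24<<7 = 3072; acc -> 3178, shift -> 14
byte 2=0x17: payload=0x17=23, contrib = 23<<14 = 376832; acc -> 380010, shift -> 21

Answer: acc=106 shift=7
acc=3178 shift=14
acc=380010 shift=21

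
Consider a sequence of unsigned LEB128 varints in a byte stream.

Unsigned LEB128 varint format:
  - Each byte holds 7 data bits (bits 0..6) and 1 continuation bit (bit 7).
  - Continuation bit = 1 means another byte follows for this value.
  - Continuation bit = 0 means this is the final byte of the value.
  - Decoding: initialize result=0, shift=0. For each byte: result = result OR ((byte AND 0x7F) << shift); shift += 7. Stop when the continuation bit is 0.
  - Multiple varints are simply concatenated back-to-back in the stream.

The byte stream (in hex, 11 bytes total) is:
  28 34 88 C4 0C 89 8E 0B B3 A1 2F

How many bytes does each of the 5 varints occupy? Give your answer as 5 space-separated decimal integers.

Answer: 1 1 3 3 3

Derivation:
  byte[0]=0x28 cont=0 payload=0x28=40: acc |= 40<<0 -> acc=40 shift=7 [end]
Varint 1: bytes[0:1] = 28 -> value 40 (1 byte(s))
  byte[1]=0x34 cont=0 payload=0x34=52: acc |= 52<<0 -> acc=52 shift=7 [end]
Varint 2: bytes[1:2] = 34 -> value 52 (1 byte(s))
  byte[2]=0x88 cont=1 payload=0x08=8: acc |= 8<<0 -> acc=8 shift=7
  byte[3]=0xC4 cont=1 payload=0x44=68: acc |= 68<<7 -> acc=8712 shift=14
  byte[4]=0x0C cont=0 payload=0x0C=12: acc |= 12<<14 -> acc=205320 shift=21 [end]
Varint 3: bytes[2:5] = 88 C4 0C -> value 205320 (3 byte(s))
  byte[5]=0x89 cont=1 payload=0x09=9: acc |= 9<<0 -> acc=9 shift=7
  byte[6]=0x8E cont=1 payload=0x0E=14: acc |= 14<<7 -> acc=1801 shift=14
  byte[7]=0x0B cont=0 payload=0x0B=11: acc |= 11<<14 -> acc=182025 shift=21 [end]
Varint 4: bytes[5:8] = 89 8E 0B -> value 182025 (3 byte(s))
  byte[8]=0xB3 cont=1 payload=0x33=51: acc |= 51<<0 -> acc=51 shift=7
  byte[9]=0xA1 cont=1 payload=0x21=33: acc |= 33<<7 -> acc=4275 shift=14
  byte[10]=0x2F cont=0 payload=0x2F=47: acc |= 47<<14 -> acc=774323 shift=21 [end]
Varint 5: bytes[8:11] = B3 A1 2F -> value 774323 (3 byte(s))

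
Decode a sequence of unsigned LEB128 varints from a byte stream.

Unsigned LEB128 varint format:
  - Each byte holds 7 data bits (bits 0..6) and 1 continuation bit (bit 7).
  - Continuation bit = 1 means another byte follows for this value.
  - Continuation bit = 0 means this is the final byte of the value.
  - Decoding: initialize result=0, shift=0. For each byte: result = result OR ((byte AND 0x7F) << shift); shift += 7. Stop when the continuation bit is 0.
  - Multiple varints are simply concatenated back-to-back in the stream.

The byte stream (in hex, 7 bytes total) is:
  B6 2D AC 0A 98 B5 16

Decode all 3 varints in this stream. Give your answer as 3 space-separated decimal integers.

Answer: 5814 1324 367256

Derivation:
  byte[0]=0xB6 cont=1 payload=0x36=54: acc |= 54<<0 -> acc=54 shift=7
  byte[1]=0x2D cont=0 payload=0x2D=45: acc |= 45<<7 -> acc=5814 shift=14 [end]
Varint 1: bytes[0:2] = B6 2D -> value 5814 (2 byte(s))
  byte[2]=0xAC cont=1 payload=0x2C=44: acc |= 44<<0 -> acc=44 shift=7
  byte[3]=0x0A cont=0 payload=0x0A=10: acc |= 10<<7 -> acc=1324 shift=14 [end]
Varint 2: bytes[2:4] = AC 0A -> value 1324 (2 byte(s))
  byte[4]=0x98 cont=1 payload=0x18=24: acc |= 24<<0 -> acc=24 shift=7
  byte[5]=0xB5 cont=1 payload=0x35=53: acc |= 53<<7 -> acc=6808 shift=14
  byte[6]=0x16 cont=0 payload=0x16=22: acc |= 22<<14 -> acc=367256 shift=21 [end]
Varint 3: bytes[4:7] = 98 B5 16 -> value 367256 (3 byte(s))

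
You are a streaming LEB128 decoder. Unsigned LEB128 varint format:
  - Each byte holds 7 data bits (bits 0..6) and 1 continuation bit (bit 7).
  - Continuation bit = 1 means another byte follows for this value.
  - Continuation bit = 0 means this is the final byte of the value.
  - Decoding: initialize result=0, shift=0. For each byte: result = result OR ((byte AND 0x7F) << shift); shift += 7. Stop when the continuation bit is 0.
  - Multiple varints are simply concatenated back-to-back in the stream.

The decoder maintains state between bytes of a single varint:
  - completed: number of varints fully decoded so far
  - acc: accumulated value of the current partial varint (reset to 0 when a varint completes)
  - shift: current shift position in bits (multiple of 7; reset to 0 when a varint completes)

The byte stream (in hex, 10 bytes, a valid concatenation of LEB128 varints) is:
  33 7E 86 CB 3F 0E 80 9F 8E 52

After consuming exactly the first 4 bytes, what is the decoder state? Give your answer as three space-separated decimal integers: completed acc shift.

Answer: 2 9606 14

Derivation:
byte[0]=0x33 cont=0 payload=0x33: varint #1 complete (value=51); reset -> completed=1 acc=0 shift=0
byte[1]=0x7E cont=0 payload=0x7E: varint #2 complete (value=126); reset -> completed=2 acc=0 shift=0
byte[2]=0x86 cont=1 payload=0x06: acc |= 6<<0 -> completed=2 acc=6 shift=7
byte[3]=0xCB cont=1 payload=0x4B: acc |= 75<<7 -> completed=2 acc=9606 shift=14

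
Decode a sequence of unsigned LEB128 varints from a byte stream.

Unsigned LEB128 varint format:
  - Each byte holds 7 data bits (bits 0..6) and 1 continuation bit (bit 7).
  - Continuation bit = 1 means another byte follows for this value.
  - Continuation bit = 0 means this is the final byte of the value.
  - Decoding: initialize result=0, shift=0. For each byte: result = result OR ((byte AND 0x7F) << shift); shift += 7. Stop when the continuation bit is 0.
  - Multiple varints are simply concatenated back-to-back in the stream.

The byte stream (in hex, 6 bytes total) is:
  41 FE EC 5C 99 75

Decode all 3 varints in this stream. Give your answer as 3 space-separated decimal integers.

  byte[0]=0x41 cont=0 payload=0x41=65: acc |= 65<<0 -> acc=65 shift=7 [end]
Varint 1: bytes[0:1] = 41 -> value 65 (1 byte(s))
  byte[1]=0xFE cont=1 payload=0x7E=126: acc |= 126<<0 -> acc=126 shift=7
  byte[2]=0xEC cont=1 payload=0x6C=108: acc |= 108<<7 -> acc=13950 shift=14
  byte[3]=0x5C cont=0 payload=0x5C=92: acc |= 92<<14 -> acc=1521278 shift=21 [end]
Varint 2: bytes[1:4] = FE EC 5C -> value 1521278 (3 byte(s))
  byte[4]=0x99 cont=1 payload=0x19=25: acc |= 25<<0 -> acc=25 shift=7
  byte[5]=0x75 cont=0 payload=0x75=117: acc |= 117<<7 -> acc=15001 shift=14 [end]
Varint 3: bytes[4:6] = 99 75 -> value 15001 (2 byte(s))

Answer: 65 1521278 15001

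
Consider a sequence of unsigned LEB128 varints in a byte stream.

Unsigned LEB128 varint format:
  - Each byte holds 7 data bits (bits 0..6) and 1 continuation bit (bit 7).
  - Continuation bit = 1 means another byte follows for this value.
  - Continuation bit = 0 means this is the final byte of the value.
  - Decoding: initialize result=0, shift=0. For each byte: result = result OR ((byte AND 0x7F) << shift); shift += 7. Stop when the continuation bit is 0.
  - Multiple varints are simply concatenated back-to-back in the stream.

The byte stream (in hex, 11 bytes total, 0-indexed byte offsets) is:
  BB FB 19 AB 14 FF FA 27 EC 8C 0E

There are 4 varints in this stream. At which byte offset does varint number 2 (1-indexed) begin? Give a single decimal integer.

  byte[0]=0xBB cont=1 payload=0x3B=59: acc |= 59<<0 -> acc=59 shift=7
  byte[1]=0xFB cont=1 payload=0x7B=123: acc |= 123<<7 -> acc=15803 shift=14
  byte[2]=0x19 cont=0 payload=0x19=25: acc |= 25<<14 -> acc=425403 shift=21 [end]
Varint 1: bytes[0:3] = BB FB 19 -> value 425403 (3 byte(s))
  byte[3]=0xAB cont=1 payload=0x2B=43: acc |= 43<<0 -> acc=43 shift=7
  byte[4]=0x14 cont=0 payload=0x14=20: acc |= 20<<7 -> acc=2603 shift=14 [end]
Varint 2: bytes[3:5] = AB 14 -> value 2603 (2 byte(s))
  byte[5]=0xFF cont=1 payload=0x7F=127: acc |= 127<<0 -> acc=127 shift=7
  byte[6]=0xFA cont=1 payload=0x7A=122: acc |= 122<<7 -> acc=15743 shift=14
  byte[7]=0x27 cont=0 payload=0x27=39: acc |= 39<<14 -> acc=654719 shift=21 [end]
Varint 3: bytes[5:8] = FF FA 27 -> value 654719 (3 byte(s))
  byte[8]=0xEC cont=1 payload=0x6C=108: acc |= 108<<0 -> acc=108 shift=7
  byte[9]=0x8C cont=1 payload=0x0C=12: acc |= 12<<7 -> acc=1644 shift=14
  byte[10]=0x0E cont=0 payload=0x0E=14: acc |= 14<<14 -> acc=231020 shift=21 [end]
Varint 4: bytes[8:11] = EC 8C 0E -> value 231020 (3 byte(s))

Answer: 3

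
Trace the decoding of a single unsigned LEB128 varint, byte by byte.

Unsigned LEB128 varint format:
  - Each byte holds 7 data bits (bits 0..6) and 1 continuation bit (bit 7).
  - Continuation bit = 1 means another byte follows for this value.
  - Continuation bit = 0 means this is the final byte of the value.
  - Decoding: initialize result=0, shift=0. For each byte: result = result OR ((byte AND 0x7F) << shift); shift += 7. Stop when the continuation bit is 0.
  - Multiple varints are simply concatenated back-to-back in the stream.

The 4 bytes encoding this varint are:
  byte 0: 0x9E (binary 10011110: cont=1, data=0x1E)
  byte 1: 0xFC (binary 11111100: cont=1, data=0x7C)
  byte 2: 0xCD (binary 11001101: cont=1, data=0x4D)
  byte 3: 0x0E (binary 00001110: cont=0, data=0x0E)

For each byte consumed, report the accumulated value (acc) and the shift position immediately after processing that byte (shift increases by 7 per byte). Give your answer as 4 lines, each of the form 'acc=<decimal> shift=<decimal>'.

Answer: acc=30 shift=7
acc=15902 shift=14
acc=1277470 shift=21
acc=30637598 shift=28

Derivation:
byte 0=0x9E: payload=0x1E=30, contrib = 30<<0 = 30; acc -> 30, shift -> 7
byte 1=0xFC: payload=0x7C=124, contrib = 124<<7 = 15872; acc -> 15902, shift -> 14
byte 2=0xCD: payload=0x4D=77, contrib = 77<<14 = 1261568; acc -> 1277470, shift -> 21
byte 3=0x0E: payload=0x0E=14, contrib = 14<<21 = 29360128; acc -> 30637598, shift -> 28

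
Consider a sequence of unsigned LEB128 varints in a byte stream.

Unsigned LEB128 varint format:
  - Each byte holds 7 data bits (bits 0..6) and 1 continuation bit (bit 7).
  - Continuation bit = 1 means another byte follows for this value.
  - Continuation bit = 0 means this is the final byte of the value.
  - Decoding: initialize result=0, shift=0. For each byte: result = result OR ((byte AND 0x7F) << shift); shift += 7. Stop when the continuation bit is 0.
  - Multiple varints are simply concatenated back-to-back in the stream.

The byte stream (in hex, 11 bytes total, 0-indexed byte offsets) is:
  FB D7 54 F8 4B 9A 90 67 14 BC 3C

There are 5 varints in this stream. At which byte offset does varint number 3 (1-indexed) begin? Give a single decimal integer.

Answer: 5

Derivation:
  byte[0]=0xFB cont=1 payload=0x7B=123: acc |= 123<<0 -> acc=123 shift=7
  byte[1]=0xD7 cont=1 payload=0x57=87: acc |= 87<<7 -> acc=11259 shift=14
  byte[2]=0x54 cont=0 payload=0x54=84: acc |= 84<<14 -> acc=1387515 shift=21 [end]
Varint 1: bytes[0:3] = FB D7 54 -> value 1387515 (3 byte(s))
  byte[3]=0xF8 cont=1 payload=0x78=120: acc |= 120<<0 -> acc=120 shift=7
  byte[4]=0x4B cont=0 payload=0x4B=75: acc |= 75<<7 -> acc=9720 shift=14 [end]
Varint 2: bytes[3:5] = F8 4B -> value 9720 (2 byte(s))
  byte[5]=0x9A cont=1 payload=0x1A=26: acc |= 26<<0 -> acc=26 shift=7
  byte[6]=0x90 cont=1 payload=0x10=16: acc |= 16<<7 -> acc=2074 shift=14
  byte[7]=0x67 cont=0 payload=0x67=103: acc |= 103<<14 -> acc=1689626 shift=21 [end]
Varint 3: bytes[5:8] = 9A 90 67 -> value 1689626 (3 byte(s))
  byte[8]=0x14 cont=0 payload=0x14=20: acc |= 20<<0 -> acc=20 shift=7 [end]
Varint 4: bytes[8:9] = 14 -> value 20 (1 byte(s))
  byte[9]=0xBC cont=1 payload=0x3C=60: acc |= 60<<0 -> acc=60 shift=7
  byte[10]=0x3C cont=0 payload=0x3C=60: acc |= 60<<7 -> acc=7740 shift=14 [end]
Varint 5: bytes[9:11] = BC 3C -> value 7740 (2 byte(s))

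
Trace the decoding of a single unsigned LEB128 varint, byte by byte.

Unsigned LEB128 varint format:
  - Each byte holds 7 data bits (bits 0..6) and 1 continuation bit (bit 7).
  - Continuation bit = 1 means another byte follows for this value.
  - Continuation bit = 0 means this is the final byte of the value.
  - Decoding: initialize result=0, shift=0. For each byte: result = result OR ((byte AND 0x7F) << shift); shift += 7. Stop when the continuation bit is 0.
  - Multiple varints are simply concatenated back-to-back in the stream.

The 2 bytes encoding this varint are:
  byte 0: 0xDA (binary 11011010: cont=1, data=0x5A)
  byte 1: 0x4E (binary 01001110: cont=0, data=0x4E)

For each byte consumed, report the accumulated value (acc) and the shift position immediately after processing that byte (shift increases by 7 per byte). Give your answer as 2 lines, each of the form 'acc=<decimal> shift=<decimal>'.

Answer: acc=90 shift=7
acc=10074 shift=14

Derivation:
byte 0=0xDA: payload=0x5A=90, contrib = 90<<0 = 90; acc -> 90, shift -> 7
byte 1=0x4E: payload=0x4E=78, contrib = 78<<7 = 9984; acc -> 10074, shift -> 14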